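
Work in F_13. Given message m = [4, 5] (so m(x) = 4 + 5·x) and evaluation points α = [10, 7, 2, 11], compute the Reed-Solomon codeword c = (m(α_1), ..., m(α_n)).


c = [2, 0, 1, 7]

Message polynomial: m(x) = 4 + 5·x (mod 13).
For each evaluation point α_i, compute m(α_i) mod 13:
  α_1 = 10: Horner steps 5 → 2, so m(10) = 2.
  α_2 = 7: Horner steps 5 → 0, so m(7) = 0.
  α_3 = 2: Horner steps 5 → 1, so m(2) = 1.
  α_4 = 11: Horner steps 5 → 7, so m(11) = 7.
Codeword c = [2, 0, 1, 7] ∈ F_13^4.


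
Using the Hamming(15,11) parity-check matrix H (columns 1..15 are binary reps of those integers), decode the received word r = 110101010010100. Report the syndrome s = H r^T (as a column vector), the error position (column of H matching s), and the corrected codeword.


s = (1, 1, 1, 1)^T, error position = 15, corrected codeword c = 110101010010101

Compute s = H r^T mod 2 one row at a time:
  s_1 = 1 + 0 + 0 + 1 + 0 + 1 + 0 + 0 = 3 ≡ 1 (mod 2).
  s_2 = 1 + 0 + 1 + 0 + 0 + 1 + 0 + 0 = 3 ≡ 1 (mod 2).
  s_3 = 1 + 0 + 1 + 0 + 0 + 1 + 0 + 0 = 3 ≡ 1 (mod 2).
  s_4 = 1 + 0 + 0 + 0 + 0 + 1 + 1 + 0 = 3 ≡ 1 (mod 2).
s = (1, 1, 1, 1)^T — this equals column 15 of H (binary 1111), so error is at position 15.
Correct: flip bit 15 of r = 110101010010100 to get c = 110101010010101.


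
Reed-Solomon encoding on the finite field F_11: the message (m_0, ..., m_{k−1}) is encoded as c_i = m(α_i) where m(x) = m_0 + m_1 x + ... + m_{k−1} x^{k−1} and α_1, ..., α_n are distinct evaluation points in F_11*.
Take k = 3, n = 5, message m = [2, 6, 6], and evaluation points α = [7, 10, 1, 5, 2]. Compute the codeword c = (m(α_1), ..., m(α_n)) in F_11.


c = [8, 2, 3, 6, 5]

Message polynomial: m(x) = 2 + 6·x + 6·x^2 (mod 11).
For each evaluation point α_i, compute m(α_i) mod 11:
  α_1 = 7: Horner steps 6 → 4 → 8, so m(7) = 8.
  α_2 = 10: Horner steps 6 → 0 → 2, so m(10) = 2.
  α_3 = 1: Horner steps 6 → 1 → 3, so m(1) = 3.
  α_4 = 5: Horner steps 6 → 3 → 6, so m(5) = 6.
  α_5 = 2: Horner steps 6 → 7 → 5, so m(2) = 5.
Codeword c = [8, 2, 3, 6, 5] ∈ F_11^5.


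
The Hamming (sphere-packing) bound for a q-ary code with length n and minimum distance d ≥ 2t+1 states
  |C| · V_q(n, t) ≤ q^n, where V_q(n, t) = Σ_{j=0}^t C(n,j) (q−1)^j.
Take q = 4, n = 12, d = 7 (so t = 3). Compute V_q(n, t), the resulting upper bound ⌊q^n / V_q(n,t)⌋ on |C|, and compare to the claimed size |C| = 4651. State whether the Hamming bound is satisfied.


V_q(n, t) = 6571, q^n = 16777216, Hamming bound = 2553, |C| = 4651 > bound (violated).

Step 1: Compute V_q(n, t) = Σ_{j=0}^3 C(n, j) (q−1)^j.
  j = 0: C(12,0)·(3)^0 = 1·1 = 1.
  j = 1: C(12,1)·(3)^1 = 12·3 = 36.
  j = 2: C(12,2)·(3)^2 = 66·9 = 594.
  j = 3: C(12,3)·(3)^3 = 220·27 = 5940.
  V_q(n, t) = 1 + 36 + 594 + 5940 = 6571.
Step 2: q^n = 4^12 = 16777216.
Step 3: Hamming bound ⌊q^n / V_q(n,t)⌋ = ⌊16777216/6571⌋ = 2553.
Step 4: Compare |C| = 4651 to 2553: violated.
The claimed |C| lies above the Hamming bound, so no 4-ary code of length 12 with d ≥ 7 can have 4651 codewords.


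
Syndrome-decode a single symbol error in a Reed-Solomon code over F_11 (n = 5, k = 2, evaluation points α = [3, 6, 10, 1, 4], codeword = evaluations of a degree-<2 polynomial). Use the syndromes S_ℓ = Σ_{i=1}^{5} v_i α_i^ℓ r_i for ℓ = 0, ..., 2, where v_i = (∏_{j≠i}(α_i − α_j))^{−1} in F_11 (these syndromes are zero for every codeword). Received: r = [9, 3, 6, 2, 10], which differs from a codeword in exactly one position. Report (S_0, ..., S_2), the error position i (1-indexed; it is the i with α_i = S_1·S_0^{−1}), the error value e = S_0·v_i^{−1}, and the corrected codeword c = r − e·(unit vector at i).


S = (1, 4, 5), error at position 5, error magnitude e = 3, c = [9, 3, 6, 2, 7].

Step 1: column multipliers v_i = (∏_{j≠i}(α_i − α_j))^{−1} mod 11.
  i = 1 (α = 3): (3−6)(3−10)(3−1)(3−4) = (−3)·(−7)·2·(−1) = −42 ≡ 2, so v_1 = 2^{−1} = 6 (mod 11).
  i = 2 (α = 6): (6−3)(6−10)(6−1)(6−4) = 3·(−4)·5·2 = −120 ≡ 1, so v_2 = 1^{−1} = 1 (mod 11).
  i = 3 (α = 10): (10−3)(10−6)(10−1)(10−4) = 7·4·9·6 = 1512 ≡ 5, so v_3 = 5^{−1} = 9 (mod 11).
  i = 4 (α = 1): (1−3)(1−6)(1−10)(1−4) = (−2)·(−5)·(−9)·(−3) = 270 ≡ 6, so v_4 = 6^{−1} = 2 (mod 11).
  i = 5 (α = 4): (4−3)(4−6)(4−10)(4−1) = 1·(−2)·(−6)·3 = 36 ≡ 3, so v_5 = 3^{−1} = 4 (mod 11).
  v = [6, 1, 9, 2, 4].
Step 2: syndromes of r = [9, 3, 6, 2, 10] (all sums mod 11).
  S_0 = Σ v_i r_i = 6·9 + 1·3 + 9·6 + 2·2 + 4·10 = 155 ≡ 1.
  S_1 = Σ v_i α_i r_i = 6·3·9 + 1·6·3 + 9·10·6 + 2·1·2 + 4·4·10 = 884 ≡ 4.
  α_i^2 mod 11 = [9, 3, 1, 1, 5].
  S_2 = Σ v_i α_i^2 r_i = 6·9·9 + 1·3·3 + 9·1·6 + 2·1·2 + 4·5·10 = 753 ≡ 5.
  S = (1, 4, 5) ≠ 0, so r is not a codeword (an error is present).
Step 3: locate the error. For a single error e at position i, S_ℓ = v_i·e·α_i^ℓ, so α_err = S_1/S_0.
  S_0^{−1} = 1^{−1} = 1 (mod 11), so α_err = 4·1 = 4 ≡ 4 = α_5. Error position i = 5.
  Consistency check: S_2/S_1 = 5·3 = 15 ≡ 4 = α_err ✓ (single-error assumption holds).
Step 4: error magnitude e = S_0/v_5 = S_0·∏_{j≠5}(α_5 − α_j) = 1·3 = 3 ≡ 3 (mod 11).
Step 5: correct position 5: c_5 = r_5 − e = 10 − 3 ≡ 7 (mod 11). Hence c = [9, 3, 6, 2, 7].
  Check: interpolating c through the α_i gives m(x) = 4 + 9·x (degree < 2) with m(α_i) = c_i for every i, so c is indeed a codeword.


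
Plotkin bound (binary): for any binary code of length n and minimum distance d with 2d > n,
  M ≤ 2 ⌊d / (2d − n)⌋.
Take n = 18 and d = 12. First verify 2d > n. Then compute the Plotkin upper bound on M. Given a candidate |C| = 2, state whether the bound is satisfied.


Plotkin bound M ≤ 4; given |C| = 2 ≤ bound (satisfied).

Check applicability: 2d = 24, n = 18.
2d − n = 6 > 0, so Plotkin applies.
Compute d/(2d−n) = 12/6 ≈ 2.0000.
⌊d/(2d−n)⌋ = 2.
Plotkin bound: M ≤ 2·2 = 4.
Given |C| = 2, check: satisfied.
This |C| is below the Plotkin bound.


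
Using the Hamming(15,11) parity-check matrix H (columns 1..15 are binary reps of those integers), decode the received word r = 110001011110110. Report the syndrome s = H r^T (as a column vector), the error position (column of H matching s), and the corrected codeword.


s = (0, 1, 1, 0)^T, error position = 6, corrected codeword c = 110000011110110

Compute s = H r^T mod 2 one row at a time:
  s_1 = 1 + 1 + 1 + 1 + 0 + 1 + 1 + 0 = 6 ≡ 0 (mod 2).
  s_2 = 0 + 0 + 1 + 0 + 0 + 1 + 1 + 0 = 3 ≡ 1 (mod 2).
  s_3 = 1 + 0 + 1 + 0 + 1 + 1 + 1 + 0 = 5 ≡ 1 (mod 2).
  s_4 = 1 + 0 + 0 + 0 + 1 + 1 + 1 + 0 = 4 ≡ 0 (mod 2).
s = (0, 1, 1, 0)^T — this equals column 6 of H (binary 0110), so error is at position 6.
Correct: flip bit 6 of r = 110001011110110 to get c = 110000011110110.


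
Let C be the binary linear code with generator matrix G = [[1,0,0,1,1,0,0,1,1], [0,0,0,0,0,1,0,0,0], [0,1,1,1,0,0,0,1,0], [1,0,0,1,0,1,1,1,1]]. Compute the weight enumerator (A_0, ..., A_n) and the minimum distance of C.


Weight distribution: A_0 = 1, A_1 = 1, A_2 = 1, A_3 = 1, A_4 = 1, A_5 = 5, A_6 = 5, A_7 = 1. Minimum distance d = 1.

Enumerate all 2^4 = 16 messages m ∈ F_2^4.
For each, compute codeword c = mG in F_2^9, then tally its weight.
  m = 0000 → c = 000000000, weight = 0.
  m = 1000 → c = 100110011, weight = 5.
  m = 0100 → c = 000001000, weight = 1.
  m = 1100 → c = 100111011, weight = 6.
  m = 0010 → c = 011100010, weight = 4.
  m = 1010 → c = 111010001, weight = 5.
  m = 0110 → c = 011101010, weight = 5.
  m = 1110 → c = 111011001, weight = 6.
  m = 0001 → c = 100101111, weight = 6.
  m = 1001 → c = 000011100, weight = 3.
  m = 0101 → c = 100100111, weight = 5.
  m = 1101 → c = 000010100, weight = 2.
  m = 0011 → c = 111001101, weight = 6.
  m = 1011 → c = 011111110, weight = 7.
  m = 0111 → c = 111000101, weight = 5.
  m = 1111 → c = 011110110, weight = 6.
Tally weights:
  weight 0: 1 codewords.
  weight 1: 1 codewords.
  weight 2: 1 codewords.
  weight 3: 1 codewords.
  weight 4: 1 codewords.
  weight 5: 5 codewords.
  weight 6: 5 codewords.
  weight 7: 1 codewords.
Minimum distance d = smallest w > 0 with A_w > 0 = 1.
Sanity: Σ A_w = 16 = 2^4 = 16 ✓.


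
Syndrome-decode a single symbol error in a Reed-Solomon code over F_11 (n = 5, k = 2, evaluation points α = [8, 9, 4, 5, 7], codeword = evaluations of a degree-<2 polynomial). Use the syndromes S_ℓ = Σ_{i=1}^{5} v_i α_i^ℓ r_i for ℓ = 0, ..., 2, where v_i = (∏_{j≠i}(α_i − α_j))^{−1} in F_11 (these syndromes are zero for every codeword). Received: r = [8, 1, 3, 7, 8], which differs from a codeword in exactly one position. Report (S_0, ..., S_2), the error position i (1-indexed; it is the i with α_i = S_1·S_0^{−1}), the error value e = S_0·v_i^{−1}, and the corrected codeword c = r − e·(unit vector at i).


S = (4, 6, 9), error at position 5, error magnitude e = 4, c = [8, 1, 3, 7, 4].

Step 1: column multipliers v_i = (∏_{j≠i}(α_i − α_j))^{−1} mod 11.
  i = 1 (α = 8): (8−9)(8−4)(8−5)(8−7) = (−1)·4·3·1 = −12 ≡ 10, so v_1 = 10^{−1} = 10 (mod 11).
  i = 2 (α = 9): (9−8)(9−4)(9−5)(9−7) = 1·5·4·2 = 40 ≡ 7, so v_2 = 7^{−1} = 8 (mod 11).
  i = 3 (α = 4): (4−8)(4−9)(4−5)(4−7) = (−4)·(−5)·(−1)·(−3) = 60 ≡ 5, so v_3 = 5^{−1} = 9 (mod 11).
  i = 4 (α = 5): (5−8)(5−9)(5−4)(5−7) = (−3)·(−4)·1·(−2) = −24 ≡ 9, so v_4 = 9^{−1} = 5 (mod 11).
  i = 5 (α = 7): (7−8)(7−9)(7−4)(7−5) = (−1)·(−2)·3·2 = 12 ≡ 1, so v_5 = 1^{−1} = 1 (mod 11).
  v = [10, 8, 9, 5, 1].
Step 2: syndromes of r = [8, 1, 3, 7, 8] (all sums mod 11).
  S_0 = Σ v_i r_i = 10·8 + 8·1 + 9·3 + 5·7 + 1·8 = 158 ≡ 4.
  S_1 = Σ v_i α_i r_i = 10·8·8 + 8·9·1 + 9·4·3 + 5·5·7 + 1·7·8 = 1051 ≡ 6.
  α_i^2 mod 11 = [9, 4, 5, 3, 5].
  S_2 = Σ v_i α_i^2 r_i = 10·9·8 + 8·4·1 + 9·5·3 + 5·3·7 + 1·5·8 = 1032 ≡ 9.
  S = (4, 6, 9) ≠ 0, so r is not a codeword (an error is present).
Step 3: locate the error. For a single error e at position i, S_ℓ = v_i·e·α_i^ℓ, so α_err = S_1/S_0.
  S_0^{−1} = 4^{−1} = 3 (mod 11), so α_err = 6·3 = 18 ≡ 7 = α_5. Error position i = 5.
  Consistency check: S_2/S_1 = 9·2 = 18 ≡ 7 = α_err ✓ (single-error assumption holds).
Step 4: error magnitude e = S_0/v_5 = S_0·∏_{j≠5}(α_5 − α_j) = 4·1 = 4 ≡ 4 (mod 11).
Step 5: correct position 5: c_5 = r_5 − e = 8 − 4 ≡ 4 (mod 11). Hence c = [8, 1, 3, 7, 4].
  Check: interpolating c through the α_i gives m(x) = 9 + 4·x (degree < 2) with m(α_i) = c_i for every i, so c is indeed a codeword.


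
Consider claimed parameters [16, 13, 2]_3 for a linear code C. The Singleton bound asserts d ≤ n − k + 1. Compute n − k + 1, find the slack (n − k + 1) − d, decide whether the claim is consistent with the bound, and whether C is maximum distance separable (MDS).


Singleton RHS = n − k + 1 = 4, slack = 2, bound satisfied, not MDS.

Singleton bound: d ≤ n − k + 1.
Here n = 16, k = 13, so n − k + 1 = 4.
Given d = 2, check d ≤ 4: YES.
Slack = (n − k + 1) − d = 2.
The code is NOT MDS (slack = 2 > 0).
Description: the claimed parameters are [16, 13, 2]_3; such a code would be non-MDS.


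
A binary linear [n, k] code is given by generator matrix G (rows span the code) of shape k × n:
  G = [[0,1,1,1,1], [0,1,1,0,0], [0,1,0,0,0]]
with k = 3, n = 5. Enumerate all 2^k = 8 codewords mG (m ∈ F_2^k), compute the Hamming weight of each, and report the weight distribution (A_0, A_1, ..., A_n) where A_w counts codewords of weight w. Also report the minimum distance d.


Weight distribution: A_0 = 1, A_1 = 2, A_2 = 2, A_3 = 2, A_4 = 1. Minimum distance d = 1.

Enumerate all 2^3 = 8 messages m ∈ F_2^3.
For each, compute codeword c = mG in F_2^5, then tally its weight.
  m = 000 → c = 00000, weight = 0.
  m = 100 → c = 01111, weight = 4.
  m = 010 → c = 01100, weight = 2.
  m = 110 → c = 00011, weight = 2.
  m = 001 → c = 01000, weight = 1.
  m = 101 → c = 00111, weight = 3.
  m = 011 → c = 00100, weight = 1.
  m = 111 → c = 01011, weight = 3.
Tally weights:
  weight 0: 1 codewords.
  weight 1: 2 codewords.
  weight 2: 2 codewords.
  weight 3: 2 codewords.
  weight 4: 1 codewords.
Minimum distance d = smallest w > 0 with A_w > 0 = 1.
Sanity: Σ A_w = 8 = 2^3 = 8 ✓.


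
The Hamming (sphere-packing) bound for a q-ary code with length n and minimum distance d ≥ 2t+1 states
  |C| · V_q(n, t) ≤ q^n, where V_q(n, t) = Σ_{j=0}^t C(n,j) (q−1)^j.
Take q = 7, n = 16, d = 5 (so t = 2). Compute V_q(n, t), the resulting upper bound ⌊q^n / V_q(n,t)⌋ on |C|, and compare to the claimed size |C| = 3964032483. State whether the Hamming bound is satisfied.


V_q(n, t) = 4417, q^n = 33232930569601, Hamming bound = 7523869270, |C| = 3964032483 ≤ bound (satisfied).

Step 1: Compute V_q(n, t) = Σ_{j=0}^2 C(n, j) (q−1)^j.
  j = 0: C(16,0)·(6)^0 = 1·1 = 1.
  j = 1: C(16,1)·(6)^1 = 16·6 = 96.
  j = 2: C(16,2)·(6)^2 = 120·36 = 4320.
  V_q(n, t) = 1 + 96 + 4320 = 4417.
Step 2: q^n = 7^16 = 33232930569601.
Step 3: Hamming bound ⌊q^n / V_q(n,t)⌋ = ⌊33232930569601/4417⌋ = 7523869270.
Step 4: Compare |C| = 3964032483 to 7523869270: satisfied.
The claimed |C| lies below the Hamming bound.


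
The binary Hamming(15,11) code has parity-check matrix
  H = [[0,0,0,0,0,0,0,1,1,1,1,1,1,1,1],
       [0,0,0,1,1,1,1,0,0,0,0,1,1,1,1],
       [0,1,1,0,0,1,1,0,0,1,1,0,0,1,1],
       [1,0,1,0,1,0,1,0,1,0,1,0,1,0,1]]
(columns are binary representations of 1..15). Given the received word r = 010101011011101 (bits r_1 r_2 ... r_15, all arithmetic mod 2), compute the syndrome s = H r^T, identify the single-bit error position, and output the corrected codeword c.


s = (0, 1, 0, 0)^T, error position = 4, corrected codeword c = 010001011011101

Compute s = H r^T mod 2 one row at a time:
  s_1 = 1 + 1 + 0 + 1 + 1 + 1 + 0 + 1 = 6 ≡ 0 (mod 2).
  s_2 = 1 + 0 + 1 + 0 + 1 + 1 + 0 + 1 = 5 ≡ 1 (mod 2).
  s_3 = 1 + 0 + 1 + 0 + 0 + 1 + 0 + 1 = 4 ≡ 0 (mod 2).
  s_4 = 0 + 0 + 0 + 0 + 1 + 1 + 1 + 1 = 4 ≡ 0 (mod 2).
s = (0, 1, 0, 0)^T — this equals column 4 of H (binary 0100), so error is at position 4.
Correct: flip bit 4 of r = 010101011011101 to get c = 010001011011101.


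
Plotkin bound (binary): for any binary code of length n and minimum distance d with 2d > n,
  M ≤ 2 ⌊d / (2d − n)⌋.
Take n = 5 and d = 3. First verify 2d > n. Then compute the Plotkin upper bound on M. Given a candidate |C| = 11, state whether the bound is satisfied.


Plotkin bound M ≤ 6; given |C| = 11 > bound (violated).

Check applicability: 2d = 6, n = 5.
2d − n = 1 > 0, so Plotkin applies.
Compute d/(2d−n) = 3/1 ≈ 3.0000.
⌊d/(2d−n)⌋ = 3.
Plotkin bound: M ≤ 2·3 = 6.
Given |C| = 11, check: VIOLATED.
This |C| is above the Plotkin bound, so no binary code with n = 5, d = 3 and 11 codewords exists.


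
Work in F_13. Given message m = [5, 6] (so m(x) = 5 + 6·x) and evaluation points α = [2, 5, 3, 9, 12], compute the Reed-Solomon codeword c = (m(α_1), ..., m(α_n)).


c = [4, 9, 10, 7, 12]

Message polynomial: m(x) = 5 + 6·x (mod 13).
For each evaluation point α_i, compute m(α_i) mod 13:
  α_1 = 2: Horner steps 6 → 4, so m(2) = 4.
  α_2 = 5: Horner steps 6 → 9, so m(5) = 9.
  α_3 = 3: Horner steps 6 → 10, so m(3) = 10.
  α_4 = 9: Horner steps 6 → 7, so m(9) = 7.
  α_5 = 12: Horner steps 6 → 12, so m(12) = 12.
Codeword c = [4, 9, 10, 7, 12] ∈ F_13^5.


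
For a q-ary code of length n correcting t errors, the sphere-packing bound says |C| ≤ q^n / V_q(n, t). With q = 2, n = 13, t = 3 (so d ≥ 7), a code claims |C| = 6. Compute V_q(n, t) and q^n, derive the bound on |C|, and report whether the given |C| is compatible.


V_q(n, t) = 378, q^n = 8192, Hamming bound = 21, |C| = 6 ≤ bound (satisfied).

Step 1: Compute V_q(n, t) = Σ_{j=0}^3 C(n, j) (q−1)^j.
  j = 0: C(13,0)·(1)^0 = 1·1 = 1.
  j = 1: C(13,1)·(1)^1 = 13·1 = 13.
  j = 2: C(13,2)·(1)^2 = 78·1 = 78.
  j = 3: C(13,3)·(1)^3 = 286·1 = 286.
  V_q(n, t) = 1 + 13 + 78 + 286 = 378.
Step 2: q^n = 2^13 = 8192.
Step 3: Hamming bound ⌊q^n / V_q(n,t)⌋ = ⌊8192/378⌋ = 21.
Step 4: Compare |C| = 6 to 21: satisfied.
The claimed |C| lies below the Hamming bound.


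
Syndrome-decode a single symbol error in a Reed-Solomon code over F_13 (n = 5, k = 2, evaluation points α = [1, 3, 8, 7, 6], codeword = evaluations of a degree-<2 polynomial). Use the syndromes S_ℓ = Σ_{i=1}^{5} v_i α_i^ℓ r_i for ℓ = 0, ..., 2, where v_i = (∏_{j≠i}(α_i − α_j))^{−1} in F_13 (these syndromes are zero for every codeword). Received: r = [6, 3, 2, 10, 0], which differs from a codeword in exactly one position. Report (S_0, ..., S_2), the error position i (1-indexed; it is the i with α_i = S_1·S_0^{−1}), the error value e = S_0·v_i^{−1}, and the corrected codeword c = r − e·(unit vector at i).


S = (2, 12, 7), error at position 5, error magnitude e = 8, c = [6, 3, 2, 10, 5].

Step 1: column multipliers v_i = (∏_{j≠i}(α_i − α_j))^{−1} mod 13.
  i = 1 (α = 1): (1−3)(1−8)(1−7)(1−6) = (−2)·(−7)·(−6)·(−5) = 420 ≡ 4, so v_1 = 4^{−1} = 10 (mod 13).
  i = 2 (α = 3): (3−1)(3−8)(3−7)(3−6) = 2·(−5)·(−4)·(−3) = −120 ≡ 10, so v_2 = 10^{−1} = 4 (mod 13).
  i = 3 (α = 8): (8−1)(8−3)(8−7)(8−6) = 7·5·1·2 = 70 ≡ 5, so v_3 = 5^{−1} = 8 (mod 13).
  i = 4 (α = 7): (7−1)(7−3)(7−8)(7−6) = 6·4·(−1)·1 = −24 ≡ 2, so v_4 = 2^{−1} = 7 (mod 13).
  i = 5 (α = 6): (6−1)(6−3)(6−8)(6−7) = 5·3·(−2)·(−1) = 30 ≡ 4, so v_5 = 4^{−1} = 10 (mod 13).
  v = [10, 4, 8, 7, 10].
Step 2: syndromes of r = [6, 3, 2, 10, 0] (all sums mod 13).
  S_0 = Σ v_i r_i = 10·6 + 4·3 + 8·2 + 7·10 + 10·0 = 158 ≡ 2.
  S_1 = Σ v_i α_i r_i = 10·1·6 + 4·3·3 + 8·8·2 + 7·7·10 + 10·6·0 = 714 ≡ 12.
  α_i^2 mod 13 = [1, 9, 12, 10, 10].
  S_2 = Σ v_i α_i^2 r_i = 10·1·6 + 4·9·3 + 8·12·2 + 7·10·10 + 10·10·0 = 1060 ≡ 7.
  S = (2, 12, 7) ≠ 0, so r is not a codeword (an error is present).
Step 3: locate the error. For a single error e at position i, S_ℓ = v_i·e·α_i^ℓ, so α_err = S_1/S_0.
  S_0^{−1} = 2^{−1} = 7 (mod 13), so α_err = 12·7 = 84 ≡ 6 = α_5. Error position i = 5.
  Consistency check: S_2/S_1 = 7·12 = 84 ≡ 6 = α_err ✓ (single-error assumption holds).
Step 4: error magnitude e = S_0/v_5 = S_0·∏_{j≠5}(α_5 − α_j) = 2·4 = 8 ≡ 8 (mod 13).
Step 5: correct position 5: c_5 = r_5 − e = 0 − 8 ≡ 5 (mod 13). Hence c = [6, 3, 2, 10, 5].
  Check: interpolating c through the α_i gives m(x) = 1 + 5·x (degree < 2) with m(α_i) = c_i for every i, so c is indeed a codeword.


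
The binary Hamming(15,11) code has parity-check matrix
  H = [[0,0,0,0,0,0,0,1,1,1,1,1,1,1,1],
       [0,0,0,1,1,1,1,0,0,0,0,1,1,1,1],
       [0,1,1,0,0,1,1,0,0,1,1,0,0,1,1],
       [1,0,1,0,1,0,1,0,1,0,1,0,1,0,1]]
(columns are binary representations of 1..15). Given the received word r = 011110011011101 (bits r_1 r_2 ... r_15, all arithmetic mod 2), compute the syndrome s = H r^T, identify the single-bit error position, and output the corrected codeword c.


s = (0, 1, 0, 0)^T, error position = 4, corrected codeword c = 011010011011101

Compute s = H r^T mod 2 one row at a time:
  s_1 = 1 + 1 + 0 + 1 + 1 + 1 + 0 + 1 = 6 ≡ 0 (mod 2).
  s_2 = 1 + 1 + 0 + 0 + 1 + 1 + 0 + 1 = 5 ≡ 1 (mod 2).
  s_3 = 1 + 1 + 0 + 0 + 0 + 1 + 0 + 1 = 4 ≡ 0 (mod 2).
  s_4 = 0 + 1 + 1 + 0 + 1 + 1 + 1 + 1 = 6 ≡ 0 (mod 2).
s = (0, 1, 0, 0)^T — this equals column 4 of H (binary 0100), so error is at position 4.
Correct: flip bit 4 of r = 011110011011101 to get c = 011010011011101.


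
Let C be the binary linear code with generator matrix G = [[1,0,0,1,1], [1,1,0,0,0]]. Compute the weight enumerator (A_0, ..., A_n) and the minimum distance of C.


Weight distribution: A_0 = 1, A_2 = 1, A_3 = 2. Minimum distance d = 2.

Enumerate all 2^2 = 4 messages m ∈ F_2^2.
For each, compute codeword c = mG in F_2^5, then tally its weight.
  m = 00 → c = 00000, weight = 0.
  m = 10 → c = 10011, weight = 3.
  m = 01 → c = 11000, weight = 2.
  m = 11 → c = 01011, weight = 3.
Tally weights:
  weight 0: 1 codewords.
  weight 2: 1 codewords.
  weight 3: 2 codewords.
Minimum distance d = smallest w > 0 with A_w > 0 = 2.
Sanity: Σ A_w = 4 = 2^2 = 4 ✓.


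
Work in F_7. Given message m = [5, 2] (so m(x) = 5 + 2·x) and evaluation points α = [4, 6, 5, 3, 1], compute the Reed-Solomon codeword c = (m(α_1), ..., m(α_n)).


c = [6, 3, 1, 4, 0]

Message polynomial: m(x) = 5 + 2·x (mod 7).
For each evaluation point α_i, compute m(α_i) mod 7:
  α_1 = 4: Horner steps 2 → 6, so m(4) = 6.
  α_2 = 6: Horner steps 2 → 3, so m(6) = 3.
  α_3 = 5: Horner steps 2 → 1, so m(5) = 1.
  α_4 = 3: Horner steps 2 → 4, so m(3) = 4.
  α_5 = 1: Horner steps 2 → 0, so m(1) = 0.
Codeword c = [6, 3, 1, 4, 0] ∈ F_7^5.


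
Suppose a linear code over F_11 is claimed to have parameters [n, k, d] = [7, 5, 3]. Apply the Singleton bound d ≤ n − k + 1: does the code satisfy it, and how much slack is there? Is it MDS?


Singleton RHS = n − k + 1 = 3, slack = 0, bound satisfied, MDS.

Singleton bound: d ≤ n − k + 1.
Here n = 7, k = 5, so n − k + 1 = 3.
Given d = 3, check d ≤ 3: YES.
Slack = (n − k + 1) − d = 0.
The code is MDS (slack = 0).
Description: the claimed parameters are [7, 5, 3]_11; such a code would be MDS (meets Singleton bound).


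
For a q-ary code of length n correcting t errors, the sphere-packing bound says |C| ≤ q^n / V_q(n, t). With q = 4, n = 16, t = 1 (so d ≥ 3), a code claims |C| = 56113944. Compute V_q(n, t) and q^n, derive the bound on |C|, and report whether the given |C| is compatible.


V_q(n, t) = 49, q^n = 4294967296, Hamming bound = 87652393, |C| = 56113944 ≤ bound (satisfied).

Step 1: Compute V_q(n, t) = Σ_{j=0}^1 C(n, j) (q−1)^j.
  j = 0: C(16,0)·(3)^0 = 1·1 = 1.
  j = 1: C(16,1)·(3)^1 = 16·3 = 48.
  V_q(n, t) = 1 + 48 = 49.
Step 2: q^n = 4^16 = 4294967296.
Step 3: Hamming bound ⌊q^n / V_q(n,t)⌋ = ⌊4294967296/49⌋ = 87652393.
Step 4: Compare |C| = 56113944 to 87652393: satisfied.
The claimed |C| lies below the Hamming bound.


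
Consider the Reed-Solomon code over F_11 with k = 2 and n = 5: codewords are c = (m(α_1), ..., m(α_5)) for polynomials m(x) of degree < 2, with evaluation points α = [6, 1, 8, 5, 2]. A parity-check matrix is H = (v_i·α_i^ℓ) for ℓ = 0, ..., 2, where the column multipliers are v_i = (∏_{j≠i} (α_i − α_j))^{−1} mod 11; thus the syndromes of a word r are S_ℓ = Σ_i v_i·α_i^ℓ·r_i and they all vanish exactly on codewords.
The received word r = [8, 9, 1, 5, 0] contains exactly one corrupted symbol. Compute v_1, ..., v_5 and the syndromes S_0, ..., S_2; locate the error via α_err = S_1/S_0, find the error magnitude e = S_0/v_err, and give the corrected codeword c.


S = (7, 2, 10), error at position 4, error magnitude e = 10, c = [8, 9, 1, 6, 0].

Step 1: column multipliers v_i = (∏_{j≠i}(α_i − α_j))^{−1} mod 11.
  i = 1 (α = 6): (6−1)(6−8)(6−5)(6−2) = 5·(−2)·1·4 = −40 ≡ 4, so v_1 = 4^{−1} = 3 (mod 11).
  i = 2 (α = 1): (1−6)(1−8)(1−5)(1−2) = (−5)·(−7)·(−4)·(−1) = 140 ≡ 8, so v_2 = 8^{−1} = 7 (mod 11).
  i = 3 (α = 8): (8−6)(8−1)(8−5)(8−2) = 2·7·3·6 = 252 ≡ 10, so v_3 = 10^{−1} = 10 (mod 11).
  i = 4 (α = 5): (5−6)(5−1)(5−8)(5−2) = (−1)·4·(−3)·3 = 36 ≡ 3, so v_4 = 3^{−1} = 4 (mod 11).
  i = 5 (α = 2): (2−6)(2−1)(2−8)(2−5) = (−4)·1·(−6)·(−3) = −72 ≡ 5, so v_5 = 5^{−1} = 9 (mod 11).
  v = [3, 7, 10, 4, 9].
Step 2: syndromes of r = [8, 9, 1, 5, 0] (all sums mod 11).
  S_0 = Σ v_i r_i = 3·8 + 7·9 + 10·1 + 4·5 + 9·0 = 117 ≡ 7.
  S_1 = Σ v_i α_i r_i = 3·6·8 + 7·1·9 + 10·8·1 + 4·5·5 + 9·2·0 = 387 ≡ 2.
  α_i^2 mod 11 = [3, 1, 9, 3, 4].
  S_2 = Σ v_i α_i^2 r_i = 3·3·8 + 7·1·9 + 10·9·1 + 4·3·5 + 9·4·0 = 285 ≡ 10.
  S = (7, 2, 10) ≠ 0, so r is not a codeword (an error is present).
Step 3: locate the error. For a single error e at position i, S_ℓ = v_i·e·α_i^ℓ, so α_err = S_1/S_0.
  S_0^{−1} = 7^{−1} = 8 (mod 11), so α_err = 2·8 = 16 ≡ 5 = α_4. Error position i = 4.
  Consistency check: S_2/S_1 = 10·6 = 60 ≡ 5 = α_err ✓ (single-error assumption holds).
Step 4: error magnitude e = S_0/v_4 = S_0·∏_{j≠4}(α_4 − α_j) = 7·3 = 21 ≡ 10 (mod 11).
Step 5: correct position 4: c_4 = r_4 − e = 5 − 10 ≡ 6 (mod 11). Hence c = [8, 9, 1, 6, 0].
  Check: interpolating c through the α_i gives m(x) = 7 + 2·x (degree < 2) with m(α_i) = c_i for every i, so c is indeed a codeword.


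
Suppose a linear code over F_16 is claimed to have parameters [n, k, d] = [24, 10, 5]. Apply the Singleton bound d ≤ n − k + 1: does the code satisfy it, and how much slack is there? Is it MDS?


Singleton RHS = n − k + 1 = 15, slack = 10, bound satisfied, not MDS.

Singleton bound: d ≤ n − k + 1.
Here n = 24, k = 10, so n − k + 1 = 15.
Given d = 5, check d ≤ 15: YES.
Slack = (n − k + 1) − d = 10.
The code is NOT MDS (slack = 10 > 0).
Description: the claimed parameters are [24, 10, 5]_16; such a code would be non-MDS.


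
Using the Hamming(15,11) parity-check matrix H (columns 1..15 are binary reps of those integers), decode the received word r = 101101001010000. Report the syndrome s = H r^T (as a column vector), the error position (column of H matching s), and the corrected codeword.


s = (0, 0, 1, 0)^T, error position = 2, corrected codeword c = 111101001010000

Compute s = H r^T mod 2 one row at a time:
  s_1 = 0 + 1 + 0 + 1 + 0 + 0 + 0 + 0 = 2 ≡ 0 (mod 2).
  s_2 = 1 + 0 + 1 + 0 + 0 + 0 + 0 + 0 = 2 ≡ 0 (mod 2).
  s_3 = 0 + 1 + 1 + 0 + 0 + 1 + 0 + 0 = 3 ≡ 1 (mod 2).
  s_4 = 1 + 1 + 0 + 0 + 1 + 1 + 0 + 0 = 4 ≡ 0 (mod 2).
s = (0, 0, 1, 0)^T — this equals column 2 of H (binary 0010), so error is at position 2.
Correct: flip bit 2 of r = 101101001010000 to get c = 111101001010000.


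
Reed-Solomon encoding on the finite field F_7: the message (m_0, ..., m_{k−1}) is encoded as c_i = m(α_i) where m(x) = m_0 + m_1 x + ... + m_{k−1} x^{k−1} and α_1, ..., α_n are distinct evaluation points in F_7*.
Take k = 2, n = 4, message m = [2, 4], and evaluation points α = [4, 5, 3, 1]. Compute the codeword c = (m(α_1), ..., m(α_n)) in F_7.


c = [4, 1, 0, 6]

Message polynomial: m(x) = 2 + 4·x (mod 7).
For each evaluation point α_i, compute m(α_i) mod 7:
  α_1 = 4: Horner steps 4 → 4, so m(4) = 4.
  α_2 = 5: Horner steps 4 → 1, so m(5) = 1.
  α_3 = 3: Horner steps 4 → 0, so m(3) = 0.
  α_4 = 1: Horner steps 4 → 6, so m(1) = 6.
Codeword c = [4, 1, 0, 6] ∈ F_7^4.


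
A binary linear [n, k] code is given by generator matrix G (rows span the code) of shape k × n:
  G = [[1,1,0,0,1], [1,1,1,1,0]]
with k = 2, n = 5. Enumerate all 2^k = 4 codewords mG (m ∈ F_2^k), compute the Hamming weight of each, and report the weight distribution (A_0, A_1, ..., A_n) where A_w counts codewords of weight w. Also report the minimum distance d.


Weight distribution: A_0 = 1, A_3 = 2, A_4 = 1. Minimum distance d = 3.

Enumerate all 2^2 = 4 messages m ∈ F_2^2.
For each, compute codeword c = mG in F_2^5, then tally its weight.
  m = 00 → c = 00000, weight = 0.
  m = 10 → c = 11001, weight = 3.
  m = 01 → c = 11110, weight = 4.
  m = 11 → c = 00111, weight = 3.
Tally weights:
  weight 0: 1 codewords.
  weight 3: 2 codewords.
  weight 4: 1 codewords.
Minimum distance d = smallest w > 0 with A_w > 0 = 3.
Sanity: Σ A_w = 4 = 2^2 = 4 ✓.


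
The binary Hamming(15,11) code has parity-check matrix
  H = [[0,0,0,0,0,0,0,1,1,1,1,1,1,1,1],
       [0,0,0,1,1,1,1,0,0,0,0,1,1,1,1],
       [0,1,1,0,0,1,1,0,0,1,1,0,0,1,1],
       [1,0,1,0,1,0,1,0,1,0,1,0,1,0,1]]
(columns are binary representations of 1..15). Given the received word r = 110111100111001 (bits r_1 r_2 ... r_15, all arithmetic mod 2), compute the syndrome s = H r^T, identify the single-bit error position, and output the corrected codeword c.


s = (0, 0, 0, 1)^T, error position = 1, corrected codeword c = 010111100111001

Compute s = H r^T mod 2 one row at a time:
  s_1 = 0 + 0 + 1 + 1 + 1 + 0 + 0 + 1 = 4 ≡ 0 (mod 2).
  s_2 = 1 + 1 + 1 + 1 + 1 + 0 + 0 + 1 = 6 ≡ 0 (mod 2).
  s_3 = 1 + 0 + 1 + 1 + 1 + 1 + 0 + 1 = 6 ≡ 0 (mod 2).
  s_4 = 1 + 0 + 1 + 1 + 0 + 1 + 0 + 1 = 5 ≡ 1 (mod 2).
s = (0, 0, 0, 1)^T — this equals column 1 of H (binary 0001), so error is at position 1.
Correct: flip bit 1 of r = 110111100111001 to get c = 010111100111001.


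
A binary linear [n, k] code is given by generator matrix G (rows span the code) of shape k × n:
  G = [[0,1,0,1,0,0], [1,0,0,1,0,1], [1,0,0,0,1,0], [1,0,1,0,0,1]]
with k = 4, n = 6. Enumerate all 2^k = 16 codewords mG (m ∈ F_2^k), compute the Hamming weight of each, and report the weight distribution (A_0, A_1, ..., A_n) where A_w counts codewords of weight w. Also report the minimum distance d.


Weight distribution: A_0 = 1, A_2 = 4, A_3 = 6, A_4 = 3, A_5 = 2. Minimum distance d = 2.

Enumerate all 2^4 = 16 messages m ∈ F_2^4.
For each, compute codeword c = mG in F_2^6, then tally its weight.
  m = 0000 → c = 000000, weight = 0.
  m = 1000 → c = 010100, weight = 2.
  m = 0100 → c = 100101, weight = 3.
  m = 1100 → c = 110001, weight = 3.
  m = 0010 → c = 100010, weight = 2.
  m = 1010 → c = 110110, weight = 4.
  m = 0110 → c = 000111, weight = 3.
  m = 1110 → c = 010011, weight = 3.
  m = 0001 → c = 101001, weight = 3.
  m = 1001 → c = 111101, weight = 5.
  m = 0101 → c = 001100, weight = 2.
  m = 1101 → c = 011000, weight = 2.
  m = 0011 → c = 001011, weight = 3.
  m = 1011 → c = 011111, weight = 5.
  m = 0111 → c = 101110, weight = 4.
  m = 1111 → c = 111010, weight = 4.
Tally weights:
  weight 0: 1 codewords.
  weight 2: 4 codewords.
  weight 3: 6 codewords.
  weight 4: 3 codewords.
  weight 5: 2 codewords.
Minimum distance d = smallest w > 0 with A_w > 0 = 2.
Sanity: Σ A_w = 16 = 2^4 = 16 ✓.


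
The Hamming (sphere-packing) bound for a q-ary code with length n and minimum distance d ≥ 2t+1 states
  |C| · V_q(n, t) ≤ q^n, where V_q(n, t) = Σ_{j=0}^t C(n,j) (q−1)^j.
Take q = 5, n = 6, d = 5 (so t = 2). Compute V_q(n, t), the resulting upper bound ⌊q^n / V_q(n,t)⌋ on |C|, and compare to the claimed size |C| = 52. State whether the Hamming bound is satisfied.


V_q(n, t) = 265, q^n = 15625, Hamming bound = 58, |C| = 52 ≤ bound (satisfied).

Step 1: Compute V_q(n, t) = Σ_{j=0}^2 C(n, j) (q−1)^j.
  j = 0: C(6,0)·(4)^0 = 1·1 = 1.
  j = 1: C(6,1)·(4)^1 = 6·4 = 24.
  j = 2: C(6,2)·(4)^2 = 15·16 = 240.
  V_q(n, t) = 1 + 24 + 240 = 265.
Step 2: q^n = 5^6 = 15625.
Step 3: Hamming bound ⌊q^n / V_q(n,t)⌋ = ⌊15625/265⌋ = 58.
Step 4: Compare |C| = 52 to 58: satisfied.
The claimed |C| lies below the Hamming bound.


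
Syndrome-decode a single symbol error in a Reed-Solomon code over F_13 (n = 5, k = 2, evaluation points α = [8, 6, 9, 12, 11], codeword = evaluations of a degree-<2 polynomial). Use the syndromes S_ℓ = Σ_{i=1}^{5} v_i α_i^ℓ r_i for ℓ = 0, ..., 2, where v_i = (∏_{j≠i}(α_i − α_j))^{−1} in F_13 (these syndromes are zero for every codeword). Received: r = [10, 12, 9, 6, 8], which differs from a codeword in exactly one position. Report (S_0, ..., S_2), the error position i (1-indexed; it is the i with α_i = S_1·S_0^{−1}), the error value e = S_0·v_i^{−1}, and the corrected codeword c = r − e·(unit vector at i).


S = (3, 7, 12), error at position 5, error magnitude e = 1, c = [10, 12, 9, 6, 7].

Step 1: column multipliers v_i = (∏_{j≠i}(α_i − α_j))^{−1} mod 13.
  i = 1 (α = 8): (8−6)(8−9)(8−12)(8−11) = 2·(−1)·(−4)·(−3) = −24 ≡ 2, so v_1 = 2^{−1} = 7 (mod 13).
  i = 2 (α = 6): (6−8)(6−9)(6−12)(6−11) = (−2)·(−3)·(−6)·(−5) = 180 ≡ 11, so v_2 = 11^{−1} = 6 (mod 13).
  i = 3 (α = 9): (9−8)(9−6)(9−12)(9−11) = 1·3·(−3)·(−2) = 18 ≡ 5, so v_3 = 5^{−1} = 8 (mod 13).
  i = 4 (α = 12): (12−8)(12−6)(12−9)(12−11) = 4·6·3·1 = 72 ≡ 7, so v_4 = 7^{−1} = 2 (mod 13).
  i = 5 (α = 11): (11−8)(11−6)(11−9)(11−12) = 3·5·2·(−1) = −30 ≡ 9, so v_5 = 9^{−1} = 3 (mod 13).
  v = [7, 6, 8, 2, 3].
Step 2: syndromes of r = [10, 12, 9, 6, 8] (all sums mod 13).
  S_0 = Σ v_i r_i = 7·10 + 6·12 + 8·9 + 2·6 + 3·8 = 250 ≡ 3.
  S_1 = Σ v_i α_i r_i = 7·8·10 + 6·6·12 + 8·9·9 + 2·12·6 + 3·11·8 = 2048 ≡ 7.
  α_i^2 mod 13 = [12, 10, 3, 1, 4].
  S_2 = Σ v_i α_i^2 r_i = 7·12·10 + 6·10·12 + 8·3·9 + 2·1·6 + 3·4·8 = 1884 ≡ 12.
  S = (3, 7, 12) ≠ 0, so r is not a codeword (an error is present).
Step 3: locate the error. For a single error e at position i, S_ℓ = v_i·e·α_i^ℓ, so α_err = S_1/S_0.
  S_0^{−1} = 3^{−1} = 9 (mod 13), so α_err = 7·9 = 63 ≡ 11 = α_5. Error position i = 5.
  Consistency check: S_2/S_1 = 12·2 = 24 ≡ 11 = α_err ✓ (single-error assumption holds).
Step 4: error magnitude e = S_0/v_5 = S_0·∏_{j≠5}(α_5 − α_j) = 3·9 = 27 ≡ 1 (mod 13).
Step 5: correct position 5: c_5 = r_5 − e = 8 − 1 ≡ 7 (mod 13). Hence c = [10, 12, 9, 6, 7].
  Check: interpolating c through the α_i gives m(x) = 5 + 12·x (degree < 2) with m(α_i) = c_i for every i, so c is indeed a codeword.


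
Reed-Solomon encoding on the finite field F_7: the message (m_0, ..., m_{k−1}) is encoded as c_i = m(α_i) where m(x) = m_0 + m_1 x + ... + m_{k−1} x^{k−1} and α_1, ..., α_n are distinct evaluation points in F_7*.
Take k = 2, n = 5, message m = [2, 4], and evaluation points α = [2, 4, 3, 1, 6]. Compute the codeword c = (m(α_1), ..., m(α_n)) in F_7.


c = [3, 4, 0, 6, 5]

Message polynomial: m(x) = 2 + 4·x (mod 7).
For each evaluation point α_i, compute m(α_i) mod 7:
  α_1 = 2: Horner steps 4 → 3, so m(2) = 3.
  α_2 = 4: Horner steps 4 → 4, so m(4) = 4.
  α_3 = 3: Horner steps 4 → 0, so m(3) = 0.
  α_4 = 1: Horner steps 4 → 6, so m(1) = 6.
  α_5 = 6: Horner steps 4 → 5, so m(6) = 5.
Codeword c = [3, 4, 0, 6, 5] ∈ F_7^5.


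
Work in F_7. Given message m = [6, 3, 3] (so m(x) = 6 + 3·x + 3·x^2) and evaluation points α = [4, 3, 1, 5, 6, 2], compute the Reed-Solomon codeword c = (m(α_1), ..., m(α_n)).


c = [3, 0, 5, 5, 6, 3]

Message polynomial: m(x) = 6 + 3·x + 3·x^2 (mod 7).
For each evaluation point α_i, compute m(α_i) mod 7:
  α_1 = 4: Horner steps 3 → 1 → 3, so m(4) = 3.
  α_2 = 3: Horner steps 3 → 5 → 0, so m(3) = 0.
  α_3 = 1: Horner steps 3 → 6 → 5, so m(1) = 5.
  α_4 = 5: Horner steps 3 → 4 → 5, so m(5) = 5.
  α_5 = 6: Horner steps 3 → 0 → 6, so m(6) = 6.
  α_6 = 2: Horner steps 3 → 2 → 3, so m(2) = 3.
Codeword c = [3, 0, 5, 5, 6, 3] ∈ F_7^6.


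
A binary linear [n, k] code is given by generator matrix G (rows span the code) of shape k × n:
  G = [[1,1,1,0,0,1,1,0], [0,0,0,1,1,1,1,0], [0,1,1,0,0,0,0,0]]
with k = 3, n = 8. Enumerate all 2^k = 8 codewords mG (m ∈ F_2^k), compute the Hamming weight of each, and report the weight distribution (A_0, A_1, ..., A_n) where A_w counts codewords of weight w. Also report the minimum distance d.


Weight distribution: A_0 = 1, A_2 = 1, A_3 = 2, A_4 = 1, A_5 = 2, A_6 = 1. Minimum distance d = 2.

Enumerate all 2^3 = 8 messages m ∈ F_2^3.
For each, compute codeword c = mG in F_2^8, then tally its weight.
  m = 000 → c = 00000000, weight = 0.
  m = 100 → c = 11100110, weight = 5.
  m = 010 → c = 00011110, weight = 4.
  m = 110 → c = 11111000, weight = 5.
  m = 001 → c = 01100000, weight = 2.
  m = 101 → c = 10000110, weight = 3.
  m = 011 → c = 01111110, weight = 6.
  m = 111 → c = 10011000, weight = 3.
Tally weights:
  weight 0: 1 codewords.
  weight 2: 1 codewords.
  weight 3: 2 codewords.
  weight 4: 1 codewords.
  weight 5: 2 codewords.
  weight 6: 1 codewords.
Minimum distance d = smallest w > 0 with A_w > 0 = 2.
Sanity: Σ A_w = 8 = 2^3 = 8 ✓.


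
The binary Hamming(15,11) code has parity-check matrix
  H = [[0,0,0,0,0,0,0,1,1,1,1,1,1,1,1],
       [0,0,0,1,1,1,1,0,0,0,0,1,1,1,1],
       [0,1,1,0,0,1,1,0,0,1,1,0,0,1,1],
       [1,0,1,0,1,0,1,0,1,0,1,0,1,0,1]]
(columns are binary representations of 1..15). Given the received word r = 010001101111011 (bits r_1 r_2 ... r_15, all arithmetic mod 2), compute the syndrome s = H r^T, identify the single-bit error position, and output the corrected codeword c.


s = (0, 1, 1, 0)^T, error position = 6, corrected codeword c = 010000101111011

Compute s = H r^T mod 2 one row at a time:
  s_1 = 0 + 1 + 1 + 1 + 1 + 0 + 1 + 1 = 6 ≡ 0 (mod 2).
  s_2 = 0 + 0 + 1 + 1 + 1 + 0 + 1 + 1 = 5 ≡ 1 (mod 2).
  s_3 = 1 + 0 + 1 + 1 + 1 + 1 + 1 + 1 = 7 ≡ 1 (mod 2).
  s_4 = 0 + 0 + 0 + 1 + 1 + 1 + 0 + 1 = 4 ≡ 0 (mod 2).
s = (0, 1, 1, 0)^T — this equals column 6 of H (binary 0110), so error is at position 6.
Correct: flip bit 6 of r = 010001101111011 to get c = 010000101111011.


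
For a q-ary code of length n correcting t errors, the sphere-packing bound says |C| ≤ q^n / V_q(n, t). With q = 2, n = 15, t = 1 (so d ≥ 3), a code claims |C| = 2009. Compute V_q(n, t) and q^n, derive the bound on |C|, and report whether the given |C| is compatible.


V_q(n, t) = 16, q^n = 32768, Hamming bound = 2048, |C| = 2009 ≤ bound (satisfied).

Step 1: Compute V_q(n, t) = Σ_{j=0}^1 C(n, j) (q−1)^j.
  j = 0: C(15,0)·(1)^0 = 1·1 = 1.
  j = 1: C(15,1)·(1)^1 = 15·1 = 15.
  V_q(n, t) = 1 + 15 = 16.
Step 2: q^n = 2^15 = 32768.
Step 3: Hamming bound ⌊q^n / V_q(n,t)⌋ = ⌊32768/16⌋ = 2048.
Step 4: Compare |C| = 2009 to 2048: satisfied.
The claimed |C| lies below the Hamming bound.


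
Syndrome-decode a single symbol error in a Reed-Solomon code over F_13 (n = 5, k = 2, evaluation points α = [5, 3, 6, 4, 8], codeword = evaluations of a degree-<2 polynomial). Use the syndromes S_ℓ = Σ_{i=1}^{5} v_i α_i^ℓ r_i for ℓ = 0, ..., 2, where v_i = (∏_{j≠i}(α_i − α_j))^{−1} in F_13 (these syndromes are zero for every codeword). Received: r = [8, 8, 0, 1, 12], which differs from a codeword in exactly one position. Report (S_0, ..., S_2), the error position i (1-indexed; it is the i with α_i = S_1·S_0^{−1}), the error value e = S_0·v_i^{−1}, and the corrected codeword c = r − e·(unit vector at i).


S = (11, 3, 2), error at position 1, error magnitude e = 1, c = [7, 8, 0, 1, 12].

Step 1: column multipliers v_i = (∏_{j≠i}(α_i − α_j))^{−1} mod 13.
  i = 1 (α = 5): (5−3)(5−6)(5−4)(5−8) = 2·(−1)·1·(−3) = 6 ≡ 6, so v_1 = 6^{−1} = 11 (mod 13).
  i = 2 (α = 3): (3−5)(3−6)(3−4)(3−8) = (−2)·(−3)·(−1)·(−5) = 30 ≡ 4, so v_2 = 4^{−1} = 10 (mod 13).
  i = 3 (α = 6): (6−5)(6−3)(6−4)(6−8) = 1·3·2·(−2) = −12 ≡ 1, so v_3 = 1^{−1} = 1 (mod 13).
  i = 4 (α = 4): (4−5)(4−3)(4−6)(4−8) = (−1)·1·(−2)·(−4) = −8 ≡ 5, so v_4 = 5^{−1} = 8 (mod 13).
  i = 5 (α = 8): (8−5)(8−3)(8−6)(8−4) = 3·5·2·4 = 120 ≡ 3, so v_5 = 3^{−1} = 9 (mod 13).
  v = [11, 10, 1, 8, 9].
Step 2: syndromes of r = [8, 8, 0, 1, 12] (all sums mod 13).
  S_0 = Σ v_i r_i = 11·8 + 10·8 + 1·0 + 8·1 + 9·12 = 284 ≡ 11.
  S_1 = Σ v_i α_i r_i = 11·5·8 + 10·3·8 + 1·6·0 + 8·4·1 + 9·8·12 = 1576 ≡ 3.
  α_i^2 mod 13 = [12, 9, 10, 3, 12].
  S_2 = Σ v_i α_i^2 r_i = 11·12·8 + 10·9·8 + 1·10·0 + 8·3·1 + 9·12·12 = 3096 ≡ 2.
  S = (11, 3, 2) ≠ 0, so r is not a codeword (an error is present).
Step 3: locate the error. For a single error e at position i, S_ℓ = v_i·e·α_i^ℓ, so α_err = S_1/S_0.
  S_0^{−1} = 11^{−1} = 6 (mod 13), so α_err = 3·6 = 18 ≡ 5 = α_1. Error position i = 1.
  Consistency check: S_2/S_1 = 2·9 = 18 ≡ 5 = α_err ✓ (single-error assumption holds).
Step 4: error magnitude e = S_0/v_1 = S_0·∏_{j≠1}(α_1 − α_j) = 11·6 = 66 ≡ 1 (mod 13).
Step 5: correct position 1: c_1 = r_1 − e = 8 − 1 ≡ 7 (mod 13). Hence c = [7, 8, 0, 1, 12].
  Check: interpolating c through the α_i gives m(x) = 3 + 6·x (degree < 2) with m(α_i) = c_i for every i, so c is indeed a codeword.
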